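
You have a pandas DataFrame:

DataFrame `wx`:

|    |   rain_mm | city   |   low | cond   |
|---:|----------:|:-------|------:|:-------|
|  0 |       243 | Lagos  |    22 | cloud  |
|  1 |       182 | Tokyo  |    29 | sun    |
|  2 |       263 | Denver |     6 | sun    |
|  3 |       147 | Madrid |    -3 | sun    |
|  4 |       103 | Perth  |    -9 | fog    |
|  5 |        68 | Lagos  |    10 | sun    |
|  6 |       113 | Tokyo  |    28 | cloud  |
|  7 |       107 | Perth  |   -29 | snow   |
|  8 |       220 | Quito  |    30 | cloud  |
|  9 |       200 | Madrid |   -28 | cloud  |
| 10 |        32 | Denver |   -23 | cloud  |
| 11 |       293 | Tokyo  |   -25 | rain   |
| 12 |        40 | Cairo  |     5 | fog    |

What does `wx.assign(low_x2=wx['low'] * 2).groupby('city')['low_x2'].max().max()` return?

add column low_x2 = wx['low'] * 2:
    rain_mm    city  low   cond  low_x2
0       243   Lagos   22  cloud      44
1       182   Tokyo   29    sun      58
2       263  Denver    6    sun      12
3       147  Madrid   -3    sun      -6
4       103   Perth   -9    fog     -18
5        68   Lagos   10    sun      20
6       113   Tokyo   28  cloud      56
7       107   Perth  -29   snow     -58
8       220   Quito   30  cloud      60
9       200  Madrid  -28  cloud     -56
10       32  Denver  -23  cloud     -46
11      293   Tokyo  -25   rain     -50
12       40   Cairo    5    fog      10
group by city, max of low_x2:
city
Cairo     10
Denver    12
Lagos     44
Madrid    -6
Perth    -18
Quito     60
Tokyo     58
Name: low_x2, dtype: int64

60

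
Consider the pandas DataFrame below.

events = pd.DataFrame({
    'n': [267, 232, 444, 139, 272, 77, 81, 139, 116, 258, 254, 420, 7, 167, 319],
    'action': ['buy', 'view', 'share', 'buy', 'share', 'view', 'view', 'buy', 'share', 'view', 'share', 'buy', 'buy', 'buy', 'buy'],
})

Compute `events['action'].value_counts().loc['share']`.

value_counts of action:
action
buy      7
view     4
share    4
Name: count, dtype: int64
Reading off the value at index 'share', we get 4.

4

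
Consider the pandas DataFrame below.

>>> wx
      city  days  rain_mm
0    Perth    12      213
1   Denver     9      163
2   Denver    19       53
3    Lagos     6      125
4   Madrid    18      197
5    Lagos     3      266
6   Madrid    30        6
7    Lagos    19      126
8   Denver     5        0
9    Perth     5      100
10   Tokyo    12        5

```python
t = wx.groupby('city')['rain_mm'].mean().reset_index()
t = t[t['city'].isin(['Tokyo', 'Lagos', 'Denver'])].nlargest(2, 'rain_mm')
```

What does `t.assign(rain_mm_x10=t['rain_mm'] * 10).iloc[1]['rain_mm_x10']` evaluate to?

720.0

group by city, mean of rain_mm:
city
Denver     72.000000
Lagos     172.333333
Madrid    101.500000
Perth     156.500000
Tokyo       5.000000
Name: rain_mm, dtype: float64
reset_index():
     city     rain_mm
0  Denver   72.000000
1   Lagos  172.333333
2  Madrid  101.500000
3   Perth  156.500000
4   Tokyo    5.000000
filter rows where city in ['Tokyo', 'Lagos', 'Denver']:
     city     rain_mm
0  Denver   72.000000
1   Lagos  172.333333
4   Tokyo    5.000000
take 2 rows with largest rain_mm:
     city     rain_mm
1   Lagos  172.333333
0  Denver   72.000000
add column rain_mm_x10 = t['rain_mm'] * 10:
     city     rain_mm  rain_mm_x10
1   Lagos  172.333333  1723.333333
0  Denver   72.000000   720.000000
Then the value at position 1, column 'rain_mm_x10': 720.0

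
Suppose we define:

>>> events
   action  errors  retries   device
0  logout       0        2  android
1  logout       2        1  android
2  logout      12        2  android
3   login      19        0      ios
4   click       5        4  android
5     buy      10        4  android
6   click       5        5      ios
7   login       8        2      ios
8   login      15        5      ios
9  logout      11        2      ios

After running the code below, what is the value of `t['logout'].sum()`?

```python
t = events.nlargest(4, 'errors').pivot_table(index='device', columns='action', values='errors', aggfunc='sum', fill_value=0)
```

take 4 rows with largest errors:
   action  errors  retries   device
3   login      19        0      ios
8   login      15        5      ios
2  logout      12        2  android
9  logout      11        2      ios
pivot: rows=device, cols=action, sum(errors):
action   login  logout
device                
android      0      12
ios         34      11
Then the sum of column 'logout': 23

23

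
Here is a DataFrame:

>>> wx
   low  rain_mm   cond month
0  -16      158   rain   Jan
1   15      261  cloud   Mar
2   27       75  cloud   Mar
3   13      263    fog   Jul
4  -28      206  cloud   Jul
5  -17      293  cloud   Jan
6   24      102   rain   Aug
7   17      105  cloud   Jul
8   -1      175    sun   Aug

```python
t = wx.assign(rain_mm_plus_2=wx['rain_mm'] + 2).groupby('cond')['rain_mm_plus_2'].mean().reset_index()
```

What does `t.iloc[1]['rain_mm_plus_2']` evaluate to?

265.0

add column rain_mm_plus_2 = wx['rain_mm'] + 2:
   low  rain_mm   cond month  rain_mm_plus_2
0  -16      158   rain   Jan             160
1   15      261  cloud   Mar             263
2   27       75  cloud   Mar              77
3   13      263    fog   Jul             265
4  -28      206  cloud   Jul             208
5  -17      293  cloud   Jan             295
6   24      102   rain   Aug             104
7   17      105  cloud   Jul             107
8   -1      175    sun   Aug             177
group by cond, mean of rain_mm_plus_2:
cond
cloud    190.0
fog      265.0
rain     132.0
sun      177.0
Name: rain_mm_plus_2, dtype: float64
reset_index():
    cond  rain_mm_plus_2
0  cloud           190.0
1    fog           265.0
2   rain           132.0
3    sun           177.0
Reading off the value at position 1, column 'rain_mm_plus_2', we get 265.0.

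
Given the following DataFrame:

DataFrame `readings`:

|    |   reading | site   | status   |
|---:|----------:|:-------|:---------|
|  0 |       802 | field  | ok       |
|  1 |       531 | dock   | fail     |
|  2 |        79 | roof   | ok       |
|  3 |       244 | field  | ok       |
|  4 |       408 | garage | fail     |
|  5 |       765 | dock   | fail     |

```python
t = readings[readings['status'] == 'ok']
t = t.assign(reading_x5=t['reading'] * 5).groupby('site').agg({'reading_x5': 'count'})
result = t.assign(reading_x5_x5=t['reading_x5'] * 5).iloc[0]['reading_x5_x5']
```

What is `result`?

10

filter rows where status == 'ok':
   reading   site status
0      802  field     ok
2       79   roof     ok
3      244  field     ok
add column reading_x5 = t['reading'] * 5:
   reading   site status  reading_x5
0      802  field     ok        4010
2       79   roof     ok         395
3      244  field     ok        1220
group by site, count of reading_x5:
       reading_x5
site             
field           2
roof            1
add column reading_x5_x5 = t['reading_x5'] * 5:
       reading_x5  reading_x5_x5
site                            
field           2             10
roof            1              5
Hence 10.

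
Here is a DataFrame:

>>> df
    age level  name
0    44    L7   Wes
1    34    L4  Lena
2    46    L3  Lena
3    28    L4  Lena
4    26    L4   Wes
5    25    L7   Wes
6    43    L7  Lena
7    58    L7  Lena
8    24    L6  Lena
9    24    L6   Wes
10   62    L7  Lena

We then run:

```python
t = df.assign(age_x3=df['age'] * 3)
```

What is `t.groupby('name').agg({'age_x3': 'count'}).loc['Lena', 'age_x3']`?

add column age_x3 = df['age'] * 3:
    age level  name  age_x3
0    44    L7   Wes     132
1    34    L4  Lena     102
2    46    L3  Lena     138
3    28    L4  Lena      84
4    26    L4   Wes      78
5    25    L7   Wes      75
6    43    L7  Lena     129
7    58    L7  Lena     174
8    24    L6  Lena      72
9    24    L6   Wes      72
10   62    L7  Lena     186
group by name, count of age_x3:
      age_x3
name        
Lena       7
Wes        4
value at row 'Lena', column 'age_x3' → 7

7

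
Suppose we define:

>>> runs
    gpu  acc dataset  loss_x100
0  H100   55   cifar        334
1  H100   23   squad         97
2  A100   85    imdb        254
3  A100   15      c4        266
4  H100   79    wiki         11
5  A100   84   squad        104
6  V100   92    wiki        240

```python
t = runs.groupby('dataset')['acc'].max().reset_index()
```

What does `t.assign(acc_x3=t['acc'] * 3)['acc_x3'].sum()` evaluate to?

group by dataset, max of acc:
dataset
c4       15
cifar    55
imdb     85
squad    84
wiki     92
Name: acc, dtype: int64
reset_index():
  dataset  acc
0      c4   15
1   cifar   55
2    imdb   85
3   squad   84
4    wiki   92
add column acc_x3 = t['acc'] * 3:
  dataset  acc  acc_x3
0      c4   15      45
1   cifar   55     165
2    imdb   85     255
3   squad   84     252
4    wiki   92     276
Taking the sum of column 'acc_x3' gives 993.

993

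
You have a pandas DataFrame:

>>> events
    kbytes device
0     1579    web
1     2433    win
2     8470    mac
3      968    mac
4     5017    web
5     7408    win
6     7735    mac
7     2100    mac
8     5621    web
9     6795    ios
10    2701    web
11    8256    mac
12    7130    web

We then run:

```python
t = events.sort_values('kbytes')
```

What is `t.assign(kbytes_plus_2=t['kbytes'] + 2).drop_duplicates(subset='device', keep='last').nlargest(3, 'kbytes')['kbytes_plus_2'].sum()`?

sort by kbytes:
    kbytes device
3      968    mac
0     1579    web
7     2100    mac
1     2433    win
10    2701    web
4     5017    web
8     5621    web
9     6795    ios
12    7130    web
5     7408    win
6     7735    mac
11    8256    mac
2     8470    mac
add column kbytes_plus_2 = t['kbytes'] + 2:
    kbytes device  kbytes_plus_2
3      968    mac            970
0     1579    web           1581
7     2100    mac           2102
1     2433    win           2435
10    2701    web           2703
4     5017    web           5019
8     5621    web           5623
9     6795    ios           6797
12    7130    web           7132
5     7408    win           7410
6     7735    mac           7737
11    8256    mac           8258
2     8470    mac           8472
drop duplicate device (keep=last):
    kbytes device  kbytes_plus_2
9     6795    ios           6797
12    7130    web           7132
5     7408    win           7410
2     8470    mac           8472
take 3 rows with largest kbytes:
    kbytes device  kbytes_plus_2
2     8470    mac           8472
5     7408    win           7410
12    7130    web           7132
Finally, sum of column 'kbytes_plus_2' = 23014.

23014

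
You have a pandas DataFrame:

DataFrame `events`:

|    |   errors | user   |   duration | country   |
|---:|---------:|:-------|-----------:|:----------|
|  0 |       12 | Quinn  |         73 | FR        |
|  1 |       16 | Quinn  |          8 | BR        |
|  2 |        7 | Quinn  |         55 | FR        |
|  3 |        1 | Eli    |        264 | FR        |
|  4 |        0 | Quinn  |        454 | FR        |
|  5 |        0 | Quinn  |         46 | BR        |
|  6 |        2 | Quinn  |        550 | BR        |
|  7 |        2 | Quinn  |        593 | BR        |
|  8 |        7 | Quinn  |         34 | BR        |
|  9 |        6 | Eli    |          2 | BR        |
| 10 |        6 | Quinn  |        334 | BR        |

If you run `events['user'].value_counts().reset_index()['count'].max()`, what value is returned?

value_counts of user:
user
Quinn    9
Eli      2
Name: count, dtype: int64
reset_index():
    user  count
0  Quinn      9
1    Eli      2
Hence 9.

9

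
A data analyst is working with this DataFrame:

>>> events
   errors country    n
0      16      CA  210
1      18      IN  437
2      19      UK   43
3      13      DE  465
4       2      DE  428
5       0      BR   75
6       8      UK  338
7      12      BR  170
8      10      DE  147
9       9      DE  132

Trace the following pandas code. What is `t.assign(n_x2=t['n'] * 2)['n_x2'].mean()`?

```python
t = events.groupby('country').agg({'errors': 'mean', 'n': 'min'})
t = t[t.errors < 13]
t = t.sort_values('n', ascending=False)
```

group by country: mean(errors), min(n):
         errors    n
country             
BR          6.0   75
CA         16.0  210
DE          8.5  132
IN         18.0  437
UK         13.5   43
filter rows where errors < 13:
         errors    n
country             
BR          6.0   75
DE          8.5  132
sort by n descending:
         errors    n
country             
DE          8.5  132
BR          6.0   75
add column n_x2 = t['n'] * 2:
         errors    n  n_x2
country                   
DE          8.5  132   264
BR          6.0   75   150
Taking the mean of column 'n_x2' gives 207.0.

207.0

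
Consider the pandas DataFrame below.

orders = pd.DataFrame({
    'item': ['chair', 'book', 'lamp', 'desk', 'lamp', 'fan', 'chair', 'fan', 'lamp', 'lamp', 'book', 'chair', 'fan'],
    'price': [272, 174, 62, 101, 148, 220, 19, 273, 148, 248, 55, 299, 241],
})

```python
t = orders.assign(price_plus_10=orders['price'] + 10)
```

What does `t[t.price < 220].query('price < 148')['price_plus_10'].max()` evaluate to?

add column price_plus_10 = orders['price'] + 10:
     item  price  price_plus_10
0   chair    272            282
1    book    174            184
2    lamp     62             72
3    desk    101            111
4    lamp    148            158
5     fan    220            230
6   chair     19             29
7     fan    273            283
8    lamp    148            158
9    lamp    248            258
10   book     55             65
11  chair    299            309
12    fan    241            251
filter rows where price < 220:
     item  price  price_plus_10
1    book    174            184
2    lamp     62             72
3    desk    101            111
4    lamp    148            158
6   chair     19             29
8    lamp    148            158
10   book     55             65
filter rows where price < 148:
     item  price  price_plus_10
2    lamp     62             72
3    desk    101            111
6   chair     19             29
10   book     55             65
Taking the max of column 'price_plus_10' gives 111.

111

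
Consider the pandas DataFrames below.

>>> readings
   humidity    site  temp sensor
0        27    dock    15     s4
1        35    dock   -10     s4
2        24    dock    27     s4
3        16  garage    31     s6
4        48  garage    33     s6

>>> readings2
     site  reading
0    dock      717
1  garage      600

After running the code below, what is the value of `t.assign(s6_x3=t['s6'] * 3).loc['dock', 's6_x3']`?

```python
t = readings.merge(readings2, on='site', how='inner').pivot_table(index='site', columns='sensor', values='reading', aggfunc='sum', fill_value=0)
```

merge on 'site' (how='inner') → 5 rows:
   humidity    site  temp sensor  reading
0        27    dock    15     s4      717
1        35    dock   -10     s4      717
2        24    dock    27     s4      717
3        16  garage    31     s6      600
4        48  garage    33     s6      600
pivot: rows=site, cols=sensor, sum(reading):
sensor    s4    s6
site              
dock    2151     0
garage     0  1200
add column s6_x3 = t['s6'] * 3:
sensor    s4    s6  s6_x3
site                     
dock    2151     0      0
garage     0  1200   3600

0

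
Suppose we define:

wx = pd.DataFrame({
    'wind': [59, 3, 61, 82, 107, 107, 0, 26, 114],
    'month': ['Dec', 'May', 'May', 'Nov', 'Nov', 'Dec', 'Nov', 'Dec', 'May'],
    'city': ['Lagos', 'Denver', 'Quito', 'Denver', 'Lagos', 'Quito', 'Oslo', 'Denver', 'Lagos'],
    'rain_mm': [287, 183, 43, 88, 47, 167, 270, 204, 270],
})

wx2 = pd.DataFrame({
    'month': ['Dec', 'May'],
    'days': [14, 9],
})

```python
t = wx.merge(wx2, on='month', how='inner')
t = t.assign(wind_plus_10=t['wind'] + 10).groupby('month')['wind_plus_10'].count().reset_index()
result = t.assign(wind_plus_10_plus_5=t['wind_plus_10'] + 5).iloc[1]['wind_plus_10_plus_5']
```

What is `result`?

8

merge on 'month' (how='inner') → 6 rows:
   wind month    city  rain_mm  days
0    59   Dec   Lagos      287    14
1     3   May  Denver      183     9
2    61   May   Quito       43     9
3   107   Dec   Quito      167    14
4    26   Dec  Denver      204    14
5   114   May   Lagos      270     9
add column wind_plus_10 = t['wind'] + 10:
   wind month    city  rain_mm  days  wind_plus_10
0    59   Dec   Lagos      287    14            69
1     3   May  Denver      183     9            13
2    61   May   Quito       43     9            71
3   107   Dec   Quito      167    14           117
4    26   Dec  Denver      204    14            36
5   114   May   Lagos      270     9           124
group by month, count of wind_plus_10:
month
Dec    3
May    3
Name: wind_plus_10, dtype: int64
reset_index():
  month  wind_plus_10
0   Dec             3
1   May             3
add column wind_plus_10_plus_5 = t['wind_plus_10'] + 5:
  month  wind_plus_10  wind_plus_10_plus_5
0   Dec             3                    8
1   May             3                    8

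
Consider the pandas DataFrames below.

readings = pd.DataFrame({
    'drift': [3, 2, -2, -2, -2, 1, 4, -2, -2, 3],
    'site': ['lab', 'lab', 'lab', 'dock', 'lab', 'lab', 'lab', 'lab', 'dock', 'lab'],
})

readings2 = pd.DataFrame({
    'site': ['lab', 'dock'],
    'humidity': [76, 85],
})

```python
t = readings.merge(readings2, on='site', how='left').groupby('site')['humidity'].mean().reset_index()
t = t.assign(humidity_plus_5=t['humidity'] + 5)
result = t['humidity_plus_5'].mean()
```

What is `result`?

85.5

merge on 'site' (how='left') → 10 rows:
   drift  site  humidity
0      3   lab        76
1      2   lab        76
2     -2   lab        76
3     -2  dock        85
4     -2   lab        76
5      1   lab        76
6      4   lab        76
7     -2   lab        76
8     -2  dock        85
9      3   lab        76
group by site, mean of humidity:
site
dock    85.0
lab     76.0
Name: humidity, dtype: float64
reset_index():
   site  humidity
0  dock      85.0
1   lab      76.0
add column humidity_plus_5 = t['humidity'] + 5:
   site  humidity  humidity_plus_5
0  dock      85.0             90.0
1   lab      76.0             81.0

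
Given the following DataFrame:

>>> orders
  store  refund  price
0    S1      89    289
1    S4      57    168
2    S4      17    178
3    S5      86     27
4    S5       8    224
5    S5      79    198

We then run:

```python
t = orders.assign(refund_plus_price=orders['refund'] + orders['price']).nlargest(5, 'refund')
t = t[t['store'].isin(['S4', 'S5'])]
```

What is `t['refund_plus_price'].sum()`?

add column refund_plus_price = orders['refund'] + orders['price']:
  store  refund  price  refund_plus_price
0    S1      89    289                378
1    S4      57    168                225
2    S4      17    178                195
3    S5      86     27                113
4    S5       8    224                232
5    S5      79    198                277
take 5 rows with largest refund:
  store  refund  price  refund_plus_price
0    S1      89    289                378
3    S5      86     27                113
5    S5      79    198                277
1    S4      57    168                225
2    S4      17    178                195
filter rows where store in ['S4', 'S5']:
  store  refund  price  refund_plus_price
3    S5      86     27                113
5    S5      79    198                277
1    S4      57    168                225
2    S4      17    178                195
Finally, sum of column 'refund_plus_price' = 810.

810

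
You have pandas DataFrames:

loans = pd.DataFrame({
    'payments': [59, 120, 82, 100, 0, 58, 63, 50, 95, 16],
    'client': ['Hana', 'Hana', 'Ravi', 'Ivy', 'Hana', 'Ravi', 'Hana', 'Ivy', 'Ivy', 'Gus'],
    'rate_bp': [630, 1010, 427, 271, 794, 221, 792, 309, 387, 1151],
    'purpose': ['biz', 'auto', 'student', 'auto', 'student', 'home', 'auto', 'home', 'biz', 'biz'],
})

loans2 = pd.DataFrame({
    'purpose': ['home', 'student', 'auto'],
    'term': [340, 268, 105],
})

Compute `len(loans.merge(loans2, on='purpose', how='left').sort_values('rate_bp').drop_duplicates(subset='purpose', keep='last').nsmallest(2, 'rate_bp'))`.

merge on 'purpose' (how='left') → 10 rows:
   payments client  rate_bp  purpose   term
0        59   Hana      630      biz    NaN
1       120   Hana     1010     auto  105.0
2        82   Ravi      427  student  268.0
3       100    Ivy      271     auto  105.0
4         0   Hana      794  student  268.0
5        58   Ravi      221     home  340.0
6        63   Hana      792     auto  105.0
7        50    Ivy      309     home  340.0
8        95    Ivy      387      biz    NaN
9        16    Gus     1151      biz    NaN
sort by rate_bp:
   payments client  rate_bp  purpose   term
5        58   Ravi      221     home  340.0
3       100    Ivy      271     auto  105.0
7        50    Ivy      309     home  340.0
8        95    Ivy      387      biz    NaN
2        82   Ravi      427  student  268.0
0        59   Hana      630      biz    NaN
6        63   Hana      792     auto  105.0
4         0   Hana      794  student  268.0
1       120   Hana     1010     auto  105.0
9        16    Gus     1151      biz    NaN
drop duplicate purpose (keep=last):
   payments client  rate_bp  purpose   term
7        50    Ivy      309     home  340.0
4         0   Hana      794  student  268.0
1       120   Hana     1010     auto  105.0
9        16    Gus     1151      biz    NaN
take 2 rows with smallest rate_bp:
   payments client  rate_bp  purpose   term
7        50    Ivy      309     home  340.0
4         0   Hana      794  student  268.0
Reading off the number of rows, we get 2.

2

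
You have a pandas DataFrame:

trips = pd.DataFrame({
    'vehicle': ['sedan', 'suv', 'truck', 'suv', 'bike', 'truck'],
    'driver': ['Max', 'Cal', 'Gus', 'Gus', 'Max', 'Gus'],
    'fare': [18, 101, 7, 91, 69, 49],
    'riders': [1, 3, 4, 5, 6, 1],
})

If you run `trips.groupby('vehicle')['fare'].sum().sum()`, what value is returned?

335

group by vehicle, sum of fare:
vehicle
bike      69
sedan     18
suv      192
truck     56
Name: fare, dtype: int64
sum of the resulting series → 335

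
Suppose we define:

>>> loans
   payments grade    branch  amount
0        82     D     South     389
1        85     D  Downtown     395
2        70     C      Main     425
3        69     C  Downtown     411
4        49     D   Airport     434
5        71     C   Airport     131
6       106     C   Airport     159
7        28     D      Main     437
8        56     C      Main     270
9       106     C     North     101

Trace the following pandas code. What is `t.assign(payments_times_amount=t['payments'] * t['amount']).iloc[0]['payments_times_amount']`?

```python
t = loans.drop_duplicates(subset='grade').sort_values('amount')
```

31898

drop duplicate grade (keep=first):
   payments grade branch  amount
0        82     D  South     389
2        70     C   Main     425
sort by amount:
   payments grade branch  amount
0        82     D  South     389
2        70     C   Main     425
add column payments_times_amount = t['payments'] * t['amount']:
   payments grade branch  amount  payments_times_amount
0        82     D  South     389                  31898
2        70     C   Main     425                  29750
So iloc[0]['payments_times_amount'] = 31898.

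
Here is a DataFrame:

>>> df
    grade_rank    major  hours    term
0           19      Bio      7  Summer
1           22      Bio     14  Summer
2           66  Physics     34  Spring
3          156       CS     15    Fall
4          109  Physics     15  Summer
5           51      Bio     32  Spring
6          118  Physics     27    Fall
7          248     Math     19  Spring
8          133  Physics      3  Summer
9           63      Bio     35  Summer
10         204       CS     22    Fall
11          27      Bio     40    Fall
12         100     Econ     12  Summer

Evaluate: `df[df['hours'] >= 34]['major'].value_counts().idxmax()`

filter rows where hours >= 34:
    grade_rank    major  hours    term
2           66  Physics     34  Spring
9           63      Bio     35  Summer
11          27      Bio     40    Fall
value_counts of major:
major
Bio        2
Physics    1
Name: count, dtype: int64

Bio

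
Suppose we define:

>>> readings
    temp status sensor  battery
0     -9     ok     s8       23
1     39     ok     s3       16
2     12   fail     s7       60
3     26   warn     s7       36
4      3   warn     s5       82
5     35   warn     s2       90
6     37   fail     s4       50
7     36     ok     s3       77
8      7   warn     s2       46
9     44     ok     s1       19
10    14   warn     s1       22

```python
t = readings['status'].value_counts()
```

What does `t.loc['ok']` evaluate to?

value_counts of status:
status
warn    5
ok      4
fail    2
Name: count, dtype: int64
Finally, value at index 'ok' = 4.

4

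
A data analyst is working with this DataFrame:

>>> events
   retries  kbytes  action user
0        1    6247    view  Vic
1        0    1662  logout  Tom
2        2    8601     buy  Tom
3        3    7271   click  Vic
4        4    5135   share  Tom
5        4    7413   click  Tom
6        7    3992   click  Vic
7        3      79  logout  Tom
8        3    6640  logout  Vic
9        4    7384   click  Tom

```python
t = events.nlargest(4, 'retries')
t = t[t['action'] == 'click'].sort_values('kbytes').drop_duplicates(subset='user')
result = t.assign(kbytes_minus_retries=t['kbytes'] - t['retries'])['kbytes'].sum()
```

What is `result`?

11376

take 4 rows with largest retries:
   retries  kbytes action user
6        7    3992  click  Vic
4        4    5135  share  Tom
5        4    7413  click  Tom
9        4    7384  click  Tom
filter rows where action == 'click':
   retries  kbytes action user
6        7    3992  click  Vic
5        4    7413  click  Tom
9        4    7384  click  Tom
sort by kbytes:
   retries  kbytes action user
6        7    3992  click  Vic
9        4    7384  click  Tom
5        4    7413  click  Tom
drop duplicate user (keep=first):
   retries  kbytes action user
6        7    3992  click  Vic
9        4    7384  click  Tom
add column kbytes_minus_retries = t['kbytes'] - t['retries']:
   retries  kbytes action user  kbytes_minus_retries
6        7    3992  click  Vic                  3985
9        4    7384  click  Tom                  7380
So sum() = 11376.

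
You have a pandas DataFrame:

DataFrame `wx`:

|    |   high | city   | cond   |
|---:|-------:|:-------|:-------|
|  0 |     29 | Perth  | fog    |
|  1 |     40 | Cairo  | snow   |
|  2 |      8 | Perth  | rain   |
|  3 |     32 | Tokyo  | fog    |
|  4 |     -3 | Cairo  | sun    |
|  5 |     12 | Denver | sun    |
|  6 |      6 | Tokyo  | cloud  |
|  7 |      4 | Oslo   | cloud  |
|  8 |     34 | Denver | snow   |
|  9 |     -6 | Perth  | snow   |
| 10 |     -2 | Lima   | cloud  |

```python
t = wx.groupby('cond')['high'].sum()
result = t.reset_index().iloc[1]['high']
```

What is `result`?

61

group by cond, sum of high:
cond
cloud     8
fog      61
rain      8
snow     68
sun       9
Name: high, dtype: int64
reset_index():
    cond  high
0  cloud     8
1    fog    61
2   rain     8
3   snow    68
4    sun     9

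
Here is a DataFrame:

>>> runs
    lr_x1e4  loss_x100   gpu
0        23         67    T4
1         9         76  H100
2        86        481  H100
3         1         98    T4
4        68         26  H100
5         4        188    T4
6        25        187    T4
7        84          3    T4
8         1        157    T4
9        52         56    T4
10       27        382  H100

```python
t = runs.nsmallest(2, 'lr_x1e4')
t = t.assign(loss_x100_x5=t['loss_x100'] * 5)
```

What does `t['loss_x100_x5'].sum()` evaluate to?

1275

take 2 rows with smallest lr_x1e4:
   lr_x1e4  loss_x100 gpu
3        1         98  T4
8        1        157  T4
add column loss_x100_x5 = t['loss_x100'] * 5:
   lr_x1e4  loss_x100 gpu  loss_x100_x5
3        1         98  T4           490
8        1        157  T4           785
Reading off the sum of column 'loss_x100_x5', we get 1275.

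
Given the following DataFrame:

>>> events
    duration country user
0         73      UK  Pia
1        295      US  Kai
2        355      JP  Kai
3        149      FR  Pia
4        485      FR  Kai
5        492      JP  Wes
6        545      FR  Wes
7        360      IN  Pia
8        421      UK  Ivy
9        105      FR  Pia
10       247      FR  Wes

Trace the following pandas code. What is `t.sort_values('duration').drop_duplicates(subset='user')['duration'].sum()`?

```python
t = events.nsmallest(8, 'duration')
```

take 8 rows with smallest duration:
    duration country user
0         73      UK  Pia
9        105      FR  Pia
3        149      FR  Pia
10       247      FR  Wes
1        295      US  Kai
2        355      JP  Kai
7        360      IN  Pia
8        421      UK  Ivy
sort by duration:
    duration country user
0         73      UK  Pia
9        105      FR  Pia
3        149      FR  Pia
10       247      FR  Wes
1        295      US  Kai
2        355      JP  Kai
7        360      IN  Pia
8        421      UK  Ivy
drop duplicate user (keep=first):
    duration country user
0         73      UK  Pia
10       247      FR  Wes
1        295      US  Kai
8        421      UK  Ivy
The sum of column 'duration' is 1036.

1036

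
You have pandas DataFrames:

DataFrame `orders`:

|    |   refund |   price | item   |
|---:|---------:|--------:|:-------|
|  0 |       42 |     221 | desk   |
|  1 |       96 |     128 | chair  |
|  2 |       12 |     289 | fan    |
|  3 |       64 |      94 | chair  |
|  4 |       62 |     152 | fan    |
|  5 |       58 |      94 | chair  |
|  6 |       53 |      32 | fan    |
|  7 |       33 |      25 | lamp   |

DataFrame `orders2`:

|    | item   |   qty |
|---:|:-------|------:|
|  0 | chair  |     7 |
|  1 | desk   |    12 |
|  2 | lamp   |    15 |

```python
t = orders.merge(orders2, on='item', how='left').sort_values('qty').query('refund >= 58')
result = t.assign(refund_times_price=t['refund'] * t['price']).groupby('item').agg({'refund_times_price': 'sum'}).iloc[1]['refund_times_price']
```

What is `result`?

9424

merge on 'item' (how='left') → 8 rows:
   refund  price   item   qty
0      42    221   desk  12.0
1      96    128  chair   7.0
2      12    289    fan   NaN
3      64     94  chair   7.0
4      62    152    fan   NaN
5      58     94  chair   7.0
6      53     32    fan   NaN
7      33     25   lamp  15.0
sort by qty:
   refund  price   item   qty
1      96    128  chair   7.0
3      64     94  chair   7.0
5      58     94  chair   7.0
0      42    221   desk  12.0
7      33     25   lamp  15.0
2      12    289    fan   NaN
4      62    152    fan   NaN
6      53     32    fan   NaN
filter rows where refund >= 58:
   refund  price   item  qty
1      96    128  chair  7.0
3      64     94  chair  7.0
5      58     94  chair  7.0
4      62    152    fan  NaN
add column refund_times_price = t['refund'] * t['price']:
   refund  price   item  qty  refund_times_price
1      96    128  chair  7.0               12288
3      64     94  chair  7.0                6016
5      58     94  chair  7.0                5452
4      62    152    fan  NaN                9424
group by item, sum of refund_times_price:
       refund_times_price
item                     
chair               23756
fan                  9424
Then the value at position 1, column 'refund_times_price': 9424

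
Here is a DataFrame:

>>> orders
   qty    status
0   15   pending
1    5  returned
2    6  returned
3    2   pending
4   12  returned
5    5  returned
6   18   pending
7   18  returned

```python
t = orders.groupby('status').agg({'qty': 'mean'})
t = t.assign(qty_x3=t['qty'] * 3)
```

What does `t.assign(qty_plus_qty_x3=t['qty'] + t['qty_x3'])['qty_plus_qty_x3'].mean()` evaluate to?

41.7333333333

group by status, mean of qty:
                qty
status             
pending   11.666667
returned   9.200000
add column qty_x3 = t['qty'] * 3:
                qty  qty_x3
status                     
pending   11.666667    35.0
returned   9.200000    27.6
add column qty_plus_qty_x3 = t['qty'] + t['qty_x3']:
                qty  qty_x3  qty_plus_qty_x3
status                                      
pending   11.666667    35.0        46.666667
returned   9.200000    27.6        36.800000
The mean of column 'qty_plus_qty_x3' is 41.7333333333.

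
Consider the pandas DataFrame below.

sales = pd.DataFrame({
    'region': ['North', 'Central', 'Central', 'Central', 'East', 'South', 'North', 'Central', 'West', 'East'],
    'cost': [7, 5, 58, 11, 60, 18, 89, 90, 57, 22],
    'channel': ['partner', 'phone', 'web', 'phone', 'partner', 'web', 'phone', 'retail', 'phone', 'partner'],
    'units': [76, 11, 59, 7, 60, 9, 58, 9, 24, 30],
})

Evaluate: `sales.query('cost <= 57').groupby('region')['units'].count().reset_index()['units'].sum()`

filter rows where cost <= 57:
    region  cost  channel  units
0    North     7  partner     76
1  Central     5    phone     11
3  Central    11    phone      7
5    South    18      web      9
8     West    57    phone     24
9     East    22  partner     30
group by region, count of units:
region
Central    2
East       1
North      1
South      1
West       1
Name: units, dtype: int64
reset_index():
    region  units
0  Central      2
1     East      1
2    North      1
3    South      1
4     West      1

6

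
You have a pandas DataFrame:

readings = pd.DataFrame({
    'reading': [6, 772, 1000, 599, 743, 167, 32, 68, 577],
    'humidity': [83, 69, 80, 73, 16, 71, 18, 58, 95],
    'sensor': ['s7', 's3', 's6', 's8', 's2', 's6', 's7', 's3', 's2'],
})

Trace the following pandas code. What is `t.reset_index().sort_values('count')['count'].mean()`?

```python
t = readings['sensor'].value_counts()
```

1.8

value_counts of sensor:
sensor
s7    2
s3    2
s6    2
s2    2
s8    1
Name: count, dtype: int64
reset_index():
  sensor  count
0     s7      2
1     s3      2
2     s6      2
3     s2      2
4     s8      1
sort by count:
  sensor  count
4     s8      1
0     s7      2
1     s3      2
2     s6      2
3     s2      2
Then the mean of column 'count': 1.8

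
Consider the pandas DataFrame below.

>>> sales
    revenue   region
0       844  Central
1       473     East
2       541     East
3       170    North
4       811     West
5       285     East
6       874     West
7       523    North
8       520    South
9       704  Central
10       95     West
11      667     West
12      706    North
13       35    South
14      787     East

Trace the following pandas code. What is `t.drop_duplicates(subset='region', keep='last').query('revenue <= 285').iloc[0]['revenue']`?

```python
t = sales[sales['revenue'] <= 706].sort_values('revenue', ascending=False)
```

filter rows where revenue <= 706:
    revenue   region
1       473     East
2       541     East
3       170    North
5       285     East
7       523    North
8       520    South
9       704  Central
10       95     West
11      667     West
12      706    North
13       35    South
sort by revenue descending:
    revenue   region
12      706    North
9       704  Central
11      667     West
2       541     East
7       523    North
8       520    South
1       473     East
5       285     East
3       170    North
10       95     West
13       35    South
drop duplicate region (keep=last):
    revenue   region
9       704  Central
5       285     East
3       170    North
10       95     West
13       35    South
filter rows where revenue <= 285:
    revenue region
5       285   East
3       170  North
10       95   West
13       35  South
Then the value at position 0, column 'revenue': 285

285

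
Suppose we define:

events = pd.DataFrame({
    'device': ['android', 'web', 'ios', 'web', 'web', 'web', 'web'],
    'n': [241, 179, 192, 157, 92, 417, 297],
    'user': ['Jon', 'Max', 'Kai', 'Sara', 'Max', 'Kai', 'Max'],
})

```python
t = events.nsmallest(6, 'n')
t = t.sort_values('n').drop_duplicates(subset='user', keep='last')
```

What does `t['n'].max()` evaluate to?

297

take 6 rows with smallest n:
    device    n  user
4      web   92   Max
3      web  157  Sara
1      web  179   Max
2      ios  192   Kai
0  android  241   Jon
6      web  297   Max
sort by n:
    device    n  user
4      web   92   Max
3      web  157  Sara
1      web  179   Max
2      ios  192   Kai
0  android  241   Jon
6      web  297   Max
drop duplicate user (keep=last):
    device    n  user
3      web  157  Sara
2      ios  192   Kai
0  android  241   Jon
6      web  297   Max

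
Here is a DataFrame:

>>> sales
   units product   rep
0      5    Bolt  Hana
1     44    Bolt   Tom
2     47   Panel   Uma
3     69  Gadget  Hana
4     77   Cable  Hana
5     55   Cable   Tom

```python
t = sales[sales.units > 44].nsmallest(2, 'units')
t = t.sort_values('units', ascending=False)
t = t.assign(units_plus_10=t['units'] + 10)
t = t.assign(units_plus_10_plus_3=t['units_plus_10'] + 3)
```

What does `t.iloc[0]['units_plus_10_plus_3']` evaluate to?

68

filter rows where units > 44:
   units product   rep
2     47   Panel   Uma
3     69  Gadget  Hana
4     77   Cable  Hana
5     55   Cable   Tom
take 2 rows with smallest units:
   units product  rep
2     47   Panel  Uma
5     55   Cable  Tom
sort by units descending:
   units product  rep
5     55   Cable  Tom
2     47   Panel  Uma
add column units_plus_10 = t['units'] + 10:
   units product  rep  units_plus_10
5     55   Cable  Tom             65
2     47   Panel  Uma             57
add column units_plus_10_plus_3 = t['units_plus_10'] + 3:
   units product  rep  units_plus_10  units_plus_10_plus_3
5     55   Cable  Tom             65                    68
2     47   Panel  Uma             57                    60
Reading off the value at position 0, column 'units_plus_10_plus_3', we get 68.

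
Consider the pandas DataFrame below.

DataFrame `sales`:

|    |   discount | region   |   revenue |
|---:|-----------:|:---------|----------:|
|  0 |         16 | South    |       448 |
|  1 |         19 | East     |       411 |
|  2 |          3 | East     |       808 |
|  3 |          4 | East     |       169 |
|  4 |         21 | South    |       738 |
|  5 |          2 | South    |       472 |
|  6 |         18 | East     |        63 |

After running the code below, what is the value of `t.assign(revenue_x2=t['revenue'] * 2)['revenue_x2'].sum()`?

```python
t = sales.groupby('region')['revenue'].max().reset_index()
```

group by region, max of revenue:
region
East     808
South    738
Name: revenue, dtype: int64
reset_index():
  region  revenue
0   East      808
1  South      738
add column revenue_x2 = t['revenue'] * 2:
  region  revenue  revenue_x2
0   East      808        1616
1  South      738        1476
Reading off the sum of column 'revenue_x2', we get 3092.

3092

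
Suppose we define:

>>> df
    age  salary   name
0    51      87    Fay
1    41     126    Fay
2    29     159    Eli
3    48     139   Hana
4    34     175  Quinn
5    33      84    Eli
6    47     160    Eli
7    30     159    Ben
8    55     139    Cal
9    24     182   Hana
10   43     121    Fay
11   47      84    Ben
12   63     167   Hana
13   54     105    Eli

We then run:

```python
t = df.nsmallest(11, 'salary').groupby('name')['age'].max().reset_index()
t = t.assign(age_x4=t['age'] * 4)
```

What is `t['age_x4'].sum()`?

take 11 rows with smallest salary:
    age  salary  name
5    33      84   Eli
11   47      84   Ben
0    51      87   Fay
13   54     105   Eli
10   43     121   Fay
1    41     126   Fay
3    48     139  Hana
8    55     139   Cal
2    29     159   Eli
7    30     159   Ben
6    47     160   Eli
group by name, max of age:
name
Ben     47
Cal     55
Eli     54
Fay     51
Hana    48
Name: age, dtype: int64
reset_index():
   name  age
0   Ben   47
1   Cal   55
2   Eli   54
3   Fay   51
4  Hana   48
add column age_x4 = t['age'] * 4:
   name  age  age_x4
0   Ben   47     188
1   Cal   55     220
2   Eli   54     216
3   Fay   51     204
4  Hana   48     192
sum of column 'age_x4' → 1020

1020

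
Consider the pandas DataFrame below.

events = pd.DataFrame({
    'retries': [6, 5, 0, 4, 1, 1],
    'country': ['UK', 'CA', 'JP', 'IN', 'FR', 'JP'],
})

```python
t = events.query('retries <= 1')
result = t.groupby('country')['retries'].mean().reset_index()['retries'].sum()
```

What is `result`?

filter rows where retries <= 1:
   retries country
2        0      JP
4        1      FR
5        1      JP
group by country, mean of retries:
country
FR    1.0
JP    0.5
Name: retries, dtype: float64
reset_index():
  country  retries
0      FR      1.0
1      JP      0.5
Finally, sum of column 'retries' = 1.5.

1.5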